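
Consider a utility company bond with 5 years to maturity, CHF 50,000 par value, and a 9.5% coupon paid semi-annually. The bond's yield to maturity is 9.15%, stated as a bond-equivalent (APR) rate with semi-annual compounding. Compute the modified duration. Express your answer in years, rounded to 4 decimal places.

Periodic yield y = 0.04575. First find Macaulay duration:
  t   CF        PV=CF/(1+0.04575)^t    t·PV
  1     2,375.00     2,271.0973     2,271.0973
  2     2,375.00     2,171.7402     4,343.4804
  3     2,375.00     2,076.7298     6,230.1894
  4     2,375.00     1,985.8760     7,943.5039
  5     2,375.00     1,898.9969     9,494.9843
  6     2,375.00     1,815.9186    10,895.5115
  7     2,375.00     1,736.4749    12,155.3240
  8     2,375.00     1,660.5067    13,284.0535
  9     2,375.00     1,587.8620    14,290.7580
  10   52,375.00    33,484.6145   334,846.1451
  Σ                 50,689.8168   415,755.0473
P = 50,689.8168; Macaulay duration = 415,755.0473 / 50,689.8168 = 8.20194 half-year periods = 4.10097 years.
Modified duration = D_Mac / (1 + y) = 4.10097 / 1.04575 = 3.92156 years.

3.9216 years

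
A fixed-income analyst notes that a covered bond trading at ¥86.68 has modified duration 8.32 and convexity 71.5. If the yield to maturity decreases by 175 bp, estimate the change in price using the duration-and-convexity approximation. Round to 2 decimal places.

+¥13.57

Duration effect: -D_mod·Δy = -8.32 × (-0.0175) = +0.145600
Convexity effect: ½·C·(Δy)² = 0.5 × 71.5 × (-0.0175)² = +0.0109484375
ΔP/P ≈ +0.145600 + 0.0109484375 = +0.1565484375
ΔP ≈ 86.68 × (+0.1565484375) = +13.5696185625.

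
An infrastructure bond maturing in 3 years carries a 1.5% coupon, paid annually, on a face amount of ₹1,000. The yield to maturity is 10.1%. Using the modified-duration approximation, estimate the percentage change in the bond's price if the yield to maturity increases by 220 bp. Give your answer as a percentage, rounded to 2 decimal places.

Periodic yield y = 0.101. Modified duration first:
  t   CF        PV=CF/(1+0.101)^t    t·PV
  1        15.00        13.6240        13.6240
  2        15.00        12.3742        24.7484
  3     1,015.00       760.5085     2,281.5256
  Σ                    786.5067     2,319.8979
P = 786.5067; D_Mac = 2.94962 yrs; D_mod = 2.94962/(1+0.101) = 2.67904 yrs.
ΔP/P ≈ -D_mod · Δy = -2.67904 × (+0.022) = -0.058939 = -5.8939%.

-5.89%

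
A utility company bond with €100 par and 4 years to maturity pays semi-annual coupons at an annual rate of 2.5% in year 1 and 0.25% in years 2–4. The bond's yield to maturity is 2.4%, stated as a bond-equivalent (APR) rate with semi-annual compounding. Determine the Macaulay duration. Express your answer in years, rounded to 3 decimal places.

Periodic yield y = 0.012. Discount each cash flow and weight by its period:
  t   CF        PV=CF/(1+0.012)^t    t·PV
  1        1.250         1.2352         1.2352
  2        1.250         1.2205         2.4411
  3        0.125         0.1206         0.3618
  4        0.125         0.1192         0.4767
  5        0.125         0.1178         0.5888
  6        0.125         0.1164         0.6982
  7        0.125         0.1150         0.8049
  8      100.125        91.0120       728.0956
  Σ                     94.0566       734.7023
Price P = Σ PV = 94.0566.
Macaulay duration = Σ(t·PV) / P = 734.7023 / 94.0566 = 7.81128 half-year periods.
In years: 7.81128 / 2 = 3.90564 years.

3.906 years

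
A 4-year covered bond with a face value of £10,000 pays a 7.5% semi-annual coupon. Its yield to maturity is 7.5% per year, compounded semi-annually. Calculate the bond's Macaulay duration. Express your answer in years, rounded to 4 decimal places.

Periodic yield y = 0.0375. Discount each cash flow and weight by its period:
  t   CF        PV=CF/(1+0.0375)^t    t·PV
  1       375.00       361.4458       361.4458
  2       375.00       348.3815       696.7630
  3       375.00       335.7894     1,007.3681
  4       375.00       323.6524     1,294.6096
  5       375.00       311.9541     1,559.7707
  6       375.00       300.6787     1,804.0721
  7       375.00       289.8108     2,028.6754
  8    10,375.00     7,728.2874    61,826.2989
  Σ                 10,000.0000    70,579.0036
Price P = Σ PV = 10,000.0000.
Macaulay duration = Σ(t·PV) / P = 70,579.0036 / 10,000.0000 = 7.05790 half-year periods.
In years: 7.05790 / 2 = 3.52895 years.

3.5290 years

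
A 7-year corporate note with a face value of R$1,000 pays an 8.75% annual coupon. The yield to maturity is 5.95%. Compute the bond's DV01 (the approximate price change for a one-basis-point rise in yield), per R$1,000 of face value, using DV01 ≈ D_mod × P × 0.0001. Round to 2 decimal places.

R$0.61

Periodic yield y = 0.0595.
  t   CF        PV=CF/(1+0.0595)^t    t·PV
  1        87.50        82.5861        82.5861
  2        87.50        77.9482       155.8964
  3        87.50        73.5707       220.7122
  4        87.50        69.4391       277.7565
  5        87.50        65.5395       327.6976
  6        87.50        61.8589       371.1535
  7     1,087.50       725.6422     5,079.4955
  Σ                  1,156.5848     6,515.2978
P = 1,156.5848; D_Mac = 5.63322 yrs; D_mod = 5.31687 yrs.
DV01 ≈ 5.31687 × 1,156.5848 × 0.0001 = 0.614941.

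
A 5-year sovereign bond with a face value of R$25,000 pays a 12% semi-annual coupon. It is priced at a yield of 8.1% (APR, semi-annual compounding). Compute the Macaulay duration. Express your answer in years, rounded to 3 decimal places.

Periodic yield y = 0.0405. Discount each cash flow and weight by its period:
  t   CF        PV=CF/(1+0.0405)^t    t·PV
  1     1,500.00     1,441.6146     1,441.6146
  2     1,500.00     1,385.5018     2,771.0036
  3     1,500.00     1,331.5731     3,994.7192
  4     1,500.00     1,279.7435     5,118.9739
  5     1,500.00     1,229.9313     6,149.6563
  6     1,500.00     1,182.0579     7,092.3474
  7     1,500.00     1,136.0480     7,952.3357
  8     1,500.00     1,091.8289     8,734.6311
  9     1,500.00     1,049.3310     9,443.9789
  10   26,500.00    17,816.6082   178,166.0815
  Σ                 28,944.2381   230,865.3422
Price P = Σ PV = 28,944.2381.
Macaulay duration = Σ(t·PV) / P = 230,865.3422 / 28,944.2381 = 7.97621 half-year periods.
In years: 7.97621 / 2 = 3.98811 years.

3.988 years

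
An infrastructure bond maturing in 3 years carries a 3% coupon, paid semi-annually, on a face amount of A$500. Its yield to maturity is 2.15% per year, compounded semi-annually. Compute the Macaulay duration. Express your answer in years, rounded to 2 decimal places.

Periodic yield y = 0.01075. Discount each cash flow and weight by its period:
  t   CF        PV=CF/(1+0.01075)^t    t·PV
  1         7.50         7.4202         7.4202
  2         7.50         7.3413        14.6826
  3         7.50         7.2632        21.7897
  4         7.50         7.1860        28.7439
  5         7.50         7.1096        35.5478
  6       507.50       475.9634     2,855.7803
  Σ                    512.2837     2,963.9646
Price P = Σ PV = 512.2837.
Macaulay duration = Σ(t·PV) / P = 2,963.9646 / 512.2837 = 5.78579 half-year periods.
In years: 5.78579 / 2 = 2.89289 years.

2.89 years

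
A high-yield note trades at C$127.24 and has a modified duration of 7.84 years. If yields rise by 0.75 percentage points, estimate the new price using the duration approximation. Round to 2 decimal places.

C$119.76

Duration approximation: ΔP/P ≈ -D_mod · Δy = -7.84 × (+0.0075) = -0.058800.
New price ≈ 127.24 × (1 - 0.058800) = 119.758288.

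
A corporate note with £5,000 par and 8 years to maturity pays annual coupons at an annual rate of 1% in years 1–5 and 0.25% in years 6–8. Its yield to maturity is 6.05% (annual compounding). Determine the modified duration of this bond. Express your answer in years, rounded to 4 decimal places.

7.2343 years

Periodic yield y = 0.0605. First find Macaulay duration:
  t   CF        PV=CF/(1+0.0605)^t    t·PV
  1        50.00        47.1476        47.1476
  2        50.00        44.4579        88.9157
  3        50.00        41.9216       125.7648
  4        50.00        39.5300       158.1202
  5        50.00        37.2749       186.3746
  6        12.50         8.7871        52.7226
  7        12.50         8.2858        58.0007
  8     5,012.50     3,133.0621    25,064.4968
  Σ                  3,360.4670    25,781.5430
P = 3,360.4670; Macaulay duration = 25,781.5430 / 3,360.4670 = 7.67201 years.
Modified duration = D_Mac / (1 + y) = 7.67201 / 1.0605 = 7.23433 years.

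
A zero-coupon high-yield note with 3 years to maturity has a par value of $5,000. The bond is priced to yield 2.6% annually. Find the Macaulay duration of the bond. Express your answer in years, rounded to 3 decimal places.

3.000 years

A zero-coupon bond has a single cash flow at maturity, so its Macaulay duration equals its maturity: 3 years.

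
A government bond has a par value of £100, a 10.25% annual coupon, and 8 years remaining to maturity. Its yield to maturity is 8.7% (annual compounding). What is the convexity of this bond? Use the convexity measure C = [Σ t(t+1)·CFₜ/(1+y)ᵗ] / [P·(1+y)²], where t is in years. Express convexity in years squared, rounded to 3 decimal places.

40.261

With y = 0.087:
  t   CF        PV=CF/(1+0.087)^t    t·PV        t(t+1)·PV
  1        10.25         9.4296         9.4296          18.8592
  2        10.25         8.6749        17.3498          52.0494
  3        10.25         7.9806        23.9418          95.7671
  4        10.25         7.3419        29.3674         146.8371
  5        10.25         6.7542        33.7712         202.6270
  6        10.25         6.2136        37.2819         260.9732
  7        10.25         5.7163        40.0143         320.1143
  8       110.25        56.5643       452.5142       4,072.6280
  Σ                    108.6755       643.6702       5,169.8554
P = 108.6755.
Convexity = Σ t(t+1)·PV / [P·(1+y)²] = 5,169.8554 / (108.6755 × 1.181569) = 40.26130.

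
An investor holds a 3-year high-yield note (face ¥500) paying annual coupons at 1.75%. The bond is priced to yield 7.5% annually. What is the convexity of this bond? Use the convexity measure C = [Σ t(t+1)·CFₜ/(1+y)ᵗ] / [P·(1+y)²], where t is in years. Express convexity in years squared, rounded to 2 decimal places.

10.13

With y = 0.075:
  t   CF        PV=CF/(1+0.075)^t    t·PV        t(t+1)·PV
  1         8.75         8.1395         8.1395          16.2791
  2         8.75         7.5717        15.1433          45.4300
  3       508.75       409.5237     1,228.5711       4,914.2843
  Σ                    425.2349     1,251.8539       4,975.9933
P = 425.2349.
Convexity = Σ t(t+1)·PV / [P·(1+y)²] = 4,975.9933 / (425.2349 × 1.155625) = 10.12591.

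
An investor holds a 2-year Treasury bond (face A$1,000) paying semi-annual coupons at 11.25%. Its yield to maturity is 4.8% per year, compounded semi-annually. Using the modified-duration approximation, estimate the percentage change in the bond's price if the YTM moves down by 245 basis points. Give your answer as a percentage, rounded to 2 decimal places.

Periodic yield y = 0.024. Modified duration first:
  t   CF        PV=CF/(1+0.024)^t    t·PV
  1        56.25        54.9316        54.9316
  2        56.25        53.6442       107.2884
  3        56.25        52.3869       157.1607
  4     1,056.25       960.6538     3,842.6151
  Σ                  1,121.6165     4,161.9958
P = 1,121.6165; D_Mac = 3.71071 half-year periods = 1.85536 yrs; D_mod = 1.85536/(1+0.024) = 1.81187 yrs.
ΔP/P ≈ -D_mod · Δy = -1.81187 × (-0.0245) = +0.044391 = +4.4391%.

+4.44%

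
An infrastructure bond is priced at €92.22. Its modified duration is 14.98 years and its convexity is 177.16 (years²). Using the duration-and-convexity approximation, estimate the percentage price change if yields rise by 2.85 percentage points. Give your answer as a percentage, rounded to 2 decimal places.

Duration effect: -D_mod·Δy = -14.98 × (+0.0285) = -0.426930
Convexity effect: ½·C·(Δy)² = 0.5 × 177.16 × (0.0285)² = +0.071949105
ΔP/P ≈ -0.426930 + 0.071949105 = -0.354980895
= -35.4980895%.

-35.50%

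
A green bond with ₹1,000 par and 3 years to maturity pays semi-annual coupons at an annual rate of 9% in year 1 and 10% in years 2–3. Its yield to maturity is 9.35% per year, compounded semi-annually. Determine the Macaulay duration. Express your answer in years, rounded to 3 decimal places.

Periodic yield y = 0.04675. Discount each cash flow and weight by its period:
  t   CF        PV=CF/(1+0.04675)^t    t·PV
  1        45.00        42.9902        42.9902
  2        45.00        41.0702        82.1404
  3        50.00        43.5954       130.7863
  4        50.00        41.6484       166.5935
  5        50.00        39.7883       198.9414
  6     1,050.00       798.2363     4,789.4179
  Σ                  1,007.3288     5,410.8697
Price P = Σ PV = 1,007.3288.
Macaulay duration = Σ(t·PV) / P = 5,410.8697 / 1,007.3288 = 5.37150 half-year periods.
In years: 5.37150 / 2 = 2.68575 years.

2.686 years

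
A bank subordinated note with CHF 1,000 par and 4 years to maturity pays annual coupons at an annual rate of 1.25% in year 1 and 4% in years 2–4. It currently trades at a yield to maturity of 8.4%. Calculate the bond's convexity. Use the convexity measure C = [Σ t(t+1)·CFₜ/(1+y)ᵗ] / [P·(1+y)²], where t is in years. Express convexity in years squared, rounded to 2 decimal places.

With y = 0.084:
  t   CF        PV=CF/(1+0.084)^t    t·PV        t(t+1)·PV
  1        12.50        11.5314        11.5314          23.0627
  2        40.00        34.0409        68.0819         204.2456
  3        40.00        31.4031        94.2092         376.8369
  4     1,040.00       753.2102     3,012.8409      15,064.2046
  Σ                    830.1856     3,186.6634      15,668.3498
P = 830.1856.
Convexity = Σ t(t+1)·PV / [P·(1+y)²] = 15,668.3498 / (830.1856 × 1.175056) = 16.06163.

16.06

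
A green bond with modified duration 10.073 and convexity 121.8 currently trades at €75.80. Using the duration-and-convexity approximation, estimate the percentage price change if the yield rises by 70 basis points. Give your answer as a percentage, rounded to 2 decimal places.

Duration effect: -D_mod·Δy = -10.073 × (+0.007) = -0.070511
Convexity effect: ½·C·(Δy)² = 0.5 × 121.8 × (0.007)² = +0.0029841
ΔP/P ≈ -0.070511 + 0.0029841 = -0.0675269
= -6.75269%.

-6.75%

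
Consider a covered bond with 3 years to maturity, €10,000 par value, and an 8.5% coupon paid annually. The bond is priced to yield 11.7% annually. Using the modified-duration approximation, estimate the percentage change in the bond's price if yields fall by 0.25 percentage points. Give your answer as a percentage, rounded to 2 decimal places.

Periodic yield y = 0.117. Modified duration first:
  t   CF        PV=CF/(1+0.117)^t    t·PV
  1       850.00       760.9669       760.9669
  2       850.00       681.2595     1,362.5190
  3    10,850.00     7,785.2080    23,355.6239
  Σ                  9,227.4344    25,479.1098
P = 9,227.4344; D_Mac = 2.76123 yrs; D_mod = 2.76123/(1+0.117) = 2.47201 yrs.
ΔP/P ≈ -D_mod · Δy = -2.47201 × (-0.0025) = +0.006180 = +0.6180%.

+0.62%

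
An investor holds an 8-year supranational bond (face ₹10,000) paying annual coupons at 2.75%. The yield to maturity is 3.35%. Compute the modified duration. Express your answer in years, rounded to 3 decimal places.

Periodic yield y = 0.0335. First find Macaulay duration:
  t   CF        PV=CF/(1+0.0335)^t    t·PV
  1       275.00       266.0861       266.0861
  2       275.00       257.4612       514.9223
  3       275.00       249.1158       747.3474
  4       275.00       241.0409       964.1637
  5       275.00       233.2278     1,166.1389
  6       275.00       225.6679     1,354.0075
  7       275.00       218.3531     1,528.4716
  8    10,275.00     7,894.0156    63,152.1252
  Σ                  9,584.9684    69,693.2626
P = 9,584.9684; Macaulay duration = 69,693.2626 / 9,584.9684 = 7.27110 years.
Modified duration = D_Mac / (1 + y) = 7.27110 / 1.0335 = 7.03541 years.

7.035 years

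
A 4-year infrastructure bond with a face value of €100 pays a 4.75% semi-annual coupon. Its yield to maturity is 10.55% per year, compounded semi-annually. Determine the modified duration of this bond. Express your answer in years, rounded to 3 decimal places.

3.466 years

Periodic yield y = 0.05275. First find Macaulay duration:
  t   CF        PV=CF/(1+0.05275)^t    t·PV
  1        2.375         2.2560         2.2560
  2        2.375         2.1430         4.2859
  3        2.375         2.0356         6.1067
  4        2.375         1.9336         7.7343
  5        2.375         1.8367         9.1835
  6        2.375         1.7447        10.4680
  7        2.375         1.6572        11.6007
  8      102.375        67.8566       542.8526
  Σ                     81.4633       594.4877
P = 81.4633; Macaulay duration = 594.4877 / 81.4633 = 7.29762 half-year periods = 3.64881 years.
Modified duration = D_Mac / (1 + y) = 3.64881 / 1.05275 = 3.46598 years.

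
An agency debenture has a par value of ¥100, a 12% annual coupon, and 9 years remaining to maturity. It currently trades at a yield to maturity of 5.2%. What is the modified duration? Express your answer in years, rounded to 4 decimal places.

Periodic yield y = 0.052. First find Macaulay duration:
  t   CF        PV=CF/(1+0.052)^t    t·PV
  1        12.00        11.4068        11.4068
  2        12.00        10.8430        21.6860
  3        12.00        10.3070        30.9211
  4        12.00         9.7976        39.1903
  5        12.00         9.3133        46.5664
  6        12.00         8.8529        53.1176
  7        12.00         8.4153        58.9073
  8        12.00         7.9994        63.9949
  9       112.00        70.9703       638.7323
  Σ                    147.9056       964.5227
P = 147.9056; Macaulay duration = 964.5227 / 147.9056 = 6.52120 years.
Modified duration = D_Mac / (1 + y) = 6.52120 / 1.052 = 6.19886 years.

6.1989 years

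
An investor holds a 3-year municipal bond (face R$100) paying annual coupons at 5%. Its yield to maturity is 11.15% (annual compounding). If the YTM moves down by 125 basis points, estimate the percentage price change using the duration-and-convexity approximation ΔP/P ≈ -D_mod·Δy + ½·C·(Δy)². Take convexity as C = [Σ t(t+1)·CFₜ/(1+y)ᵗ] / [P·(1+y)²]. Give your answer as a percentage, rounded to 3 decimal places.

With y = 0.1115:
  t   CF        PV=CF/(1+0.1115)^t    t·PV        t(t+1)·PV
  1         5.00         4.4984         4.4984           8.9969
  2         5.00         4.0472         8.0943          24.2830
  3       105.00        76.4647       229.3941         917.5762
  Σ                     85.0103       241.9868         950.8561
P = 85.0103; D_Mac = 2.84656 yrs; D_mod = 2.56101 yrs; C = 9.05366.
Duration effect: -2.56101 × (-0.0125) = +0.032013
Convexity effect: 0.5 × 9.05366 × (-0.0125)² = +0.0007073
ΔP/P ≈ +0.032013 + 0.0007073 = +0.032720 = +3.2720%.

+3.272%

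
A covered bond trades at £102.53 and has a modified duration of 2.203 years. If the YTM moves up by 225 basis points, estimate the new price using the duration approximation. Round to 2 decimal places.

£97.45

Duration approximation: ΔP/P ≈ -D_mod · Δy = -2.203 × (+0.0225) = -0.0495675.
New price ≈ 102.53 × (1 - 0.0495675) = 97.447844225.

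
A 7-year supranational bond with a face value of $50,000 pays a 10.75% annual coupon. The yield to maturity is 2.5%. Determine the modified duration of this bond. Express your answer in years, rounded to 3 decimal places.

5.475 years

Periodic yield y = 0.025. First find Macaulay duration:
  t   CF        PV=CF/(1+0.025)^t    t·PV
  1     5,375.00     5,243.9024     5,243.9024
  2     5,375.00     5,116.0024    10,232.0048
  3     5,375.00     4,991.2218    14,973.6655
  4     5,375.00     4,869.4847    19,477.9389
  5     5,375.00     4,750.7168    23,753.5840
  6     5,375.00     4,634.8457    27,809.0739
  7    55,375.00    46,585.0624   326,095.4367
  Σ                 76,191.2362   427,585.6062
P = 76,191.2362; Macaulay duration = 427,585.6062 / 76,191.2362 = 5.61201 years.
Modified duration = D_Mac / (1 + y) = 5.61201 / 1.025 = 5.47513 years.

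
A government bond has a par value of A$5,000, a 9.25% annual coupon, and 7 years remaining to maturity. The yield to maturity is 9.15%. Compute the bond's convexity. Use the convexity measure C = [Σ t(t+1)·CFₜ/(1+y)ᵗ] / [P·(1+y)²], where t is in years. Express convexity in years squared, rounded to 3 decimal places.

With y = 0.0915:
  t   CF        PV=CF/(1+0.0915)^t    t·PV        t(t+1)·PV
  1       462.50       423.7288       423.7288         847.4576
  2       462.50       388.2078       776.4156       2,329.2468
  3       462.50       355.6645     1,066.9935       4,267.9740
  4       462.50       325.8493     1,303.3972       6,516.9858
  5       462.50       298.5335     1,492.6674       8,956.0043
  6       462.50       273.5075     1,641.0452      11,487.3165
  7     5,462.50     2,959.5472    20,716.8304     165,734.6428
  Σ                  5,025.0386    27,421.0780     200,139.6278
P = 5,025.0386.
Convexity = Σ t(t+1)·PV / [P·(1+y)²] = 200,139.6278 / (5,025.0386 × 1.191372) = 33.43076.

33.431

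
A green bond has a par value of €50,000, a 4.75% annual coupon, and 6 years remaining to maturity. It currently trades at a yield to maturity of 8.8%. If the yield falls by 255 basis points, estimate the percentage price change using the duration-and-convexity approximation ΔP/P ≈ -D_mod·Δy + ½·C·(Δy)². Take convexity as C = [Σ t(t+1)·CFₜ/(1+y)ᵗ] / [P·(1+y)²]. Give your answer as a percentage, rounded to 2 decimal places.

With y = 0.088:
  t   CF        PV=CF/(1+0.088)^t    t·PV        t(t+1)·PV
  1     2,375.00     2,182.9044     2,182.9044       4,365.8088
  2     2,375.00     2,006.3460     4,012.6919      12,038.0758
  3     2,375.00     1,844.0680     5,532.2040      22,128.8158
  4     2,375.00     1,694.9154     6,779.6617      33,898.3085
  5     2,375.00     1,557.8267     7,789.1334      46,734.8004
  6    52,375.00    31,575.5311   189,453.1865   1,326,172.3052
  Σ                 40,861.5915   215,749.7819   1,445,338.1146
P = 40,861.5915; D_Mac = 5.28001 yrs; D_mod = 4.85295 yrs; C = 29.88109.
Duration effect: -4.85295 × (-0.0255) = +0.123750
Convexity effect: 0.5 × 29.88109 × (-0.0255)² = +0.0097151
ΔP/P ≈ +0.123750 + 0.0097151 = +0.133465 = +13.3465%.

+13.35%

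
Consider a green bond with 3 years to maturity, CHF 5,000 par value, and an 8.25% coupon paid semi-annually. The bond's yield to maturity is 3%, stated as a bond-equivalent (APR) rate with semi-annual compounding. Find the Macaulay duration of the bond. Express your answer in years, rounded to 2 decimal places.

Periodic yield y = 0.015. Discount each cash flow and weight by its period:
  t   CF        PV=CF/(1+0.015)^t    t·PV
  1       206.25       203.2020       203.2020
  2       206.25       200.1990       400.3980
  3       206.25       197.2404       591.7211
  4       206.25       194.3255       777.3020
  5       206.25       191.4537       957.2685
  6     5,206.25     4,761.3353    28,568.0117
  Σ                  5,747.7558    31,497.9033
Price P = Σ PV = 5,747.7558.
Macaulay duration = Σ(t·PV) / P = 31,497.9033 / 5,747.7558 = 5.48004 half-year periods.
In years: 5.48004 / 2 = 2.74002 years.

2.74 years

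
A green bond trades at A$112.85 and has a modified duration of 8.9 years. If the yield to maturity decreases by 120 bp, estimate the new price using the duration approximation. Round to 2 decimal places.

Duration approximation: ΔP/P ≈ -D_mod · Δy = -8.9 × (-0.012) = +0.106800.
New price ≈ 112.85 × (1 + 0.106800) = 124.90238.

A$124.90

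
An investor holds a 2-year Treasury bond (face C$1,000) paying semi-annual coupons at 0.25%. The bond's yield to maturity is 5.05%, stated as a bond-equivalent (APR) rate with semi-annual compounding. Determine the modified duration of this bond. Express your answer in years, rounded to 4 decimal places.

Periodic yield y = 0.02525. First find Macaulay duration:
  t   CF        PV=CF/(1+0.02525)^t    t·PV
  1         1.25         1.2192         1.2192
  2         1.25         1.1892         2.3784
  3         1.25         1.1599         3.4797
  4     1,001.25       906.1987     3,624.7947
  Σ                    909.7670     3,631.8719
P = 909.7670; Macaulay duration = 3,631.8719 / 909.7670 = 3.99209 half-year periods = 1.99605 years.
Modified duration = D_Mac / (1 + y) = 1.99605 / 1.02525 = 1.94689 years.

1.9469 years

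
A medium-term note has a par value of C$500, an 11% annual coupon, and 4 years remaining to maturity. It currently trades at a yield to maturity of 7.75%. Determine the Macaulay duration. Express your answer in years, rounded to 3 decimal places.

3.473 years

Periodic yield y = 0.0775. Discount each cash flow and weight by its year:
  t   CF        PV=CF/(1+0.0775)^t    t·PV
  1        55.00        51.0441        51.0441
  2        55.00        47.3727        94.7454
  3        55.00        43.9654       131.8961
  4       555.00       411.7408     1,646.9631
  Σ                    554.1229     1,924.6487
Price P = Σ PV = 554.1229.
Macaulay duration = Σ(t·PV) / P = 1,924.6487 / 554.1229 = 3.47332 years.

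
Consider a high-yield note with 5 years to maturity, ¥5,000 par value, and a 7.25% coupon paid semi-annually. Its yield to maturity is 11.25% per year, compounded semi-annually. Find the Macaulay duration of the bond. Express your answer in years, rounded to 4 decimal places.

Periodic yield y = 0.05625. Discount each cash flow and weight by its period:
  t   CF        PV=CF/(1+0.05625)^t    t·PV
  1       181.25       171.5976       171.5976
  2       181.25       162.4593       324.9186
  3       181.25       153.8076       461.4229
  4       181.25       145.6167       582.4667
  5       181.25       137.8619       689.3097
  6       181.25       130.5202       783.1211
  7       181.25       123.5694       864.9858
  8       181.25       116.9888       935.9103
  9       181.25       110.7586       996.8275
  10    5,181.25     2,997.5562    29,975.5616
  Σ                  4,250.7363    35,786.1219
Price P = Σ PV = 4,250.7363.
Macaulay duration = Σ(t·PV) / P = 35,786.1219 / 4,250.7363 = 8.41881 half-year periods.
In years: 8.41881 / 2 = 4.20940 years.

4.2094 years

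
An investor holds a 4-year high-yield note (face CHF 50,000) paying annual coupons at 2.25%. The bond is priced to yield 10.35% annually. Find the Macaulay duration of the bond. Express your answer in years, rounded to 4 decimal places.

Periodic yield y = 0.1035. Discount each cash flow and weight by its year:
  t   CF        PV=CF/(1+0.1035)^t    t·PV
  1     1,125.00     1,019.4835     1,019.4835
  2     1,125.00       923.8636     1,847.7272
  3     1,125.00       837.2121     2,511.6364
  4    51,125.00    34,478.1513   137,912.6052
  Σ                 37,258.7105   143,291.4522
Price P = Σ PV = 37,258.7105.
Macaulay duration = Σ(t·PV) / P = 143,291.4522 / 37,258.7105 = 3.84585 years.

3.8459 years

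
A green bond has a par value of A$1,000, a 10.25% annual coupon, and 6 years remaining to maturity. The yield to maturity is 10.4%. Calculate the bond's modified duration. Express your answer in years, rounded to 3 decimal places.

Periodic yield y = 0.104. First find Macaulay duration:
  t   CF        PV=CF/(1+0.104)^t    t·PV
  1       102.50        92.8442        92.8442
  2       102.50        84.0980       168.1960
  3       102.50        76.1757       228.5272
  4       102.50        68.9998       275.9990
  5       102.50        62.4998       312.4989
  6     1,102.50       608.9255     3,653.5530
  Σ                    993.5430     4,731.6183
P = 993.5430; Macaulay duration = 4,731.6183 / 993.5430 = 4.76237 years.
Modified duration = D_Mac / (1 + y) = 4.76237 / 1.104 = 4.31374 years.

4.314 years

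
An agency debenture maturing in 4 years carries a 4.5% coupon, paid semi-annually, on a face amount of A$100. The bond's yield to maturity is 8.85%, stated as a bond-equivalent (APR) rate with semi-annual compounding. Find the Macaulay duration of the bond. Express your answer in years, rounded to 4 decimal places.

Periodic yield y = 0.04425. Discount each cash flow and weight by its period:
  t   CF        PV=CF/(1+0.04425)^t    t·PV
  1         2.25         2.1547         2.1547
  2         2.25         2.0634         4.1267
  3         2.25         1.9759         5.9278
  4         2.25         1.8922         7.5688
  5         2.25         1.8120         9.0600
  6         2.25         1.7352        10.4113
  7         2.25         1.6617        11.6319
  8       102.25        72.3148       578.5187
  Σ                     85.6099       629.3999
Price P = Σ PV = 85.6099.
Macaulay duration = Σ(t·PV) / P = 629.3999 / 85.6099 = 7.35195 half-year periods.
In years: 7.35195 / 2 = 3.67598 years.

3.6760 years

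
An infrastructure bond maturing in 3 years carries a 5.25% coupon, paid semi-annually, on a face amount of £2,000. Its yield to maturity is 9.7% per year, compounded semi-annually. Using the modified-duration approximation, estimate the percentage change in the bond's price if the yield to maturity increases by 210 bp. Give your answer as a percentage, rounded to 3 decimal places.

Periodic yield y = 0.0485. Modified duration first:
  t   CF        PV=CF/(1+0.0485)^t    t·PV
  1        52.50        50.0715        50.0715
  2        52.50        47.7554        95.5108
  3        52.50        45.5464       136.6392
  4        52.50        43.4396       173.7583
  5        52.50        41.4302       207.1510
  6     2,052.50     1,544.8011     9,268.8063
  Σ                  1,773.0442     9,931.9372
P = 1,773.0442; D_Mac = 5.60163 half-year periods = 2.80081 yrs; D_mod = 2.80081/(1+0.0485) = 2.67126 yrs.
ΔP/P ≈ -D_mod · Δy = -2.67126 × (+0.021) = -0.056096 = -5.6096%.

-5.610%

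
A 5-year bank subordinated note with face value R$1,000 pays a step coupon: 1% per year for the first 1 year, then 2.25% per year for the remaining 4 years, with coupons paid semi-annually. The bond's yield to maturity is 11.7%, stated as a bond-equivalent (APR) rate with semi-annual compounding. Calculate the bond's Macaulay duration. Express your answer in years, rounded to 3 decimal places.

4.752 years

Periodic yield y = 0.0585. Discount each cash flow and weight by its period:
  t   CF        PV=CF/(1+0.0585)^t    t·PV
  1         5.00         4.7237         4.7237
  2         5.00         4.4626         8.9252
  3        11.25         9.4859        28.4578
  4        11.25         8.9617        35.8467
  5        11.25         8.4664        42.3319
  6        11.25         7.9985        47.9909
  7        11.25         7.5564        52.8950
  8        11.25         7.1388        57.1105
  9        11.25         6.7443        60.6984
  10    1,011.25       572.7300     5,727.2997
  Σ                    638.2682     6,066.2797
Price P = Σ PV = 638.2682.
Macaulay duration = Σ(t·PV) / P = 6,066.2797 / 638.2682 = 9.50428 half-year periods.
In years: 9.50428 / 2 = 4.75214 years.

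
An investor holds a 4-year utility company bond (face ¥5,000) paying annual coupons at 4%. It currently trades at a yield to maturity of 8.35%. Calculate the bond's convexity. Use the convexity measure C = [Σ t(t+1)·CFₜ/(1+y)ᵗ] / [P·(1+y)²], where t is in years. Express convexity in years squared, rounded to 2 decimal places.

15.65

With y = 0.0835:
  t   CF        PV=CF/(1+0.0835)^t    t·PV        t(t+1)·PV
  1       200.00       184.5870       184.5870         369.1740
  2       200.00       170.3618       340.7236       1,022.1707
  3       200.00       157.2328       471.6985       1,886.7940
  4     5,200.00     3,773.0076    15,092.0304      75,460.1522
  Σ                  4,285.1892    16,089.0395      78,738.2909
P = 4,285.1892.
Convexity = Σ t(t+1)·PV / [P·(1+y)²] = 78,738.2909 / (4,285.1892 × 1.173972) = 15.65158.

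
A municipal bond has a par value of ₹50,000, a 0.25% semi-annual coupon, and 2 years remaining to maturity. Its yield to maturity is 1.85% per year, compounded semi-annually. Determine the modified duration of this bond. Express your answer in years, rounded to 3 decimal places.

Periodic yield y = 0.00925. First find Macaulay duration:
  t   CF        PV=CF/(1+0.00925)^t    t·PV
  1        62.50        61.9272        61.9272
  2        62.50        61.3596       122.7192
  3        62.50        60.7972       182.3917
  4    50,062.50    48,252.2424   193,008.9697
  Σ                 48,436.3264   193,376.0077
P = 48,436.3264; Macaulay duration = 193,376.0077 / 48,436.3264 = 3.99238 half-year periods = 1.99619 years.
Modified duration = D_Mac / (1 + y) = 1.99619 / 1.00925 = 1.97789 years.

1.978 years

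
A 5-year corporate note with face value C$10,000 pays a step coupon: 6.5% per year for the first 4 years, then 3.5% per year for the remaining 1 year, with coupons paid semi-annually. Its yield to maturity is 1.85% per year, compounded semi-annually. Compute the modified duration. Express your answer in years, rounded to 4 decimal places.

4.3729 years

Periodic yield y = 0.00925. First find Macaulay duration:
  t   CF        PV=CF/(1+0.00925)^t    t·PV
  1       325.00       322.0213       322.0213
  2       325.00       319.0699       638.1398
  3       325.00       316.1456       948.4367
  4       325.00       313.2480     1,252.9921
  5       325.00       310.3770     1,551.8851
  6       325.00       307.5324     1,845.1941
  7       325.00       304.7138     2,132.9963
  8       325.00       301.9210     2,415.3679
  9       175.00       161.0828     1,449.7454
  10   10,175.00     9,279.9757    92,799.7566
  Σ                 11,936.0874   105,356.5352
P = 11,936.0874; Macaulay duration = 105,356.5352 / 11,936.0874 = 8.82672 half-year periods = 4.41336 years.
Modified duration = D_Mac / (1 + y) = 4.41336 / 1.00925 = 4.37291 years.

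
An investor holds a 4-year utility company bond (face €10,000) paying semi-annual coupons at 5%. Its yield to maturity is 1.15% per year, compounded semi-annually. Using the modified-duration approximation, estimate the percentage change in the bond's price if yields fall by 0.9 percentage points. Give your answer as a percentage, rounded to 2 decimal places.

Periodic yield y = 0.00575. Modified duration first:
  t   CF        PV=CF/(1+0.00575)^t    t·PV
  1       250.00       248.5707       248.5707
  2       250.00       247.1496       494.2992
  3       250.00       245.7366       737.2099
  4       250.00       244.3317       977.3269
  5       250.00       242.9348     1,214.6742
  6       250.00       241.5460     1,449.2757
  7       250.00       240.1650     1,681.1550
  8    10,250.00     9,790.4699    78,323.7590
  Σ                 11,500.9043    85,126.2706
P = 11,500.9043; D_Mac = 7.40170 half-year periods = 3.70085 yrs; D_mod = 3.70085/(1+0.00575) = 3.67969 yrs.
ΔP/P ≈ -D_mod · Δy = -3.67969 × (-0.009) = +0.033117 = +3.3117%.

+3.31%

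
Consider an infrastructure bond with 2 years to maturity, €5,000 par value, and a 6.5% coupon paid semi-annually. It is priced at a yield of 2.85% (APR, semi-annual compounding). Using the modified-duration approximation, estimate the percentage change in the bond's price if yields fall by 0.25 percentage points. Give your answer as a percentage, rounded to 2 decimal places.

Periodic yield y = 0.01425. Modified duration first:
  t   CF        PV=CF/(1+0.01425)^t    t·PV
  1       162.50       160.2169       160.2169
  2       162.50       157.9659       315.9318
  3       162.50       155.7465       467.2395
  4     5,162.50     4,878.4291    19,513.7165
  Σ                  5,352.3584    20,457.1047
P = 5,352.3584; D_Mac = 3.82207 half-year periods = 1.91104 yrs; D_mod = 1.91104/(1+0.01425) = 1.88419 yrs.
ΔP/P ≈ -D_mod · Δy = -1.88419 × (-0.0025) = +0.004710 = +0.4710%.

+0.47%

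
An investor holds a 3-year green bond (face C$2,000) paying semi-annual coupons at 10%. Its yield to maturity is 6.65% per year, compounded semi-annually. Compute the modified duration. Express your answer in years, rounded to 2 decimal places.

Periodic yield y = 0.03325. First find Macaulay duration:
  t   CF        PV=CF/(1+0.03325)^t    t·PV
  1       100.00        96.7820        96.7820
  2       100.00        93.6676       187.3351
  3       100.00        90.6533       271.9600
  4       100.00        87.7361       350.9444
  5       100.00        84.9128       424.5638
  6     2,100.00     1,725.7855    10,354.7129
  Σ                  2,179.5372    11,686.2982
P = 2,179.5372; Macaulay duration = 11,686.2982 / 2,179.5372 = 5.36183 half-year periods = 2.68091 years.
Modified duration = D_Mac / (1 + y) = 2.68091 / 1.03325 = 2.59464 years.

2.59 years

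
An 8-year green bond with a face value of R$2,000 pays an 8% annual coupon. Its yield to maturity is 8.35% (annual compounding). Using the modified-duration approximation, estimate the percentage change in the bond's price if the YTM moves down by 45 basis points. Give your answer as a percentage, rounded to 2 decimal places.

Periodic yield y = 0.0835. Modified duration first:
  t   CF        PV=CF/(1+0.0835)^t    t·PV
  1       160.00       147.6696       147.6696
  2       160.00       136.2894       272.5788
  3       160.00       125.7863       377.3588
  4       160.00       116.0925       464.3702
  5       160.00       107.1459       535.7293
  6       160.00        98.8887       593.3320
  7       160.00        91.2678       638.8746
  8     2,160.00     1,137.1622     9,097.2978
  Σ                  1,960.3024    12,127.2111
P = 1,960.3024; D_Mac = 6.18640 yrs; D_mod = 6.18640/(1+0.0835) = 5.70964 yrs.
ΔP/P ≈ -D_mod · Δy = -5.70964 × (-0.0045) = +0.025693 = +2.5693%.

+2.57%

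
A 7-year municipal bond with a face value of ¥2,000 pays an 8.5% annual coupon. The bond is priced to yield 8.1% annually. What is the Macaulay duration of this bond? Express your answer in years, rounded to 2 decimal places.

Periodic yield y = 0.081. Discount each cash flow and weight by its year:
  t   CF        PV=CF/(1+0.081)^t    t·PV
  1       170.00       157.2618       157.2618
  2       170.00       145.4781       290.9561
  3       170.00       134.5773       403.7319
  4       170.00       124.4933       497.9734
  5       170.00       115.1650       575.8249
  6       170.00       106.5356       639.2136
  7     2,170.00     1,257.9978     8,805.9845
  Σ                  2,041.5089    11,370.9463
Price P = Σ PV = 2,041.5089.
Macaulay duration = Σ(t·PV) / P = 11,370.9463 / 2,041.5089 = 5.56987 years.

5.57 years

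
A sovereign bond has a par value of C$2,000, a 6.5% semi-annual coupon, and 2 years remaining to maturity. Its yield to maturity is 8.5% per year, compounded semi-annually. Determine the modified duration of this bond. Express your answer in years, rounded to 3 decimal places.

1.828 years

Periodic yield y = 0.0425. First find Macaulay duration:
  t   CF        PV=CF/(1+0.0425)^t    t·PV
  1        65.00        62.3501        62.3501
  2        65.00        59.8083       119.6165
  3        65.00        57.3700       172.1101
  4     2,065.00     1,748.2994     6,993.1975
  Σ                  1,927.8278     7,347.2743
P = 1,927.8278; Macaulay duration = 7,347.2743 / 1,927.8278 = 3.81117 half-year periods = 1.90558 years.
Modified duration = D_Mac / (1 + y) = 1.90558 / 1.0425 = 1.82790 years.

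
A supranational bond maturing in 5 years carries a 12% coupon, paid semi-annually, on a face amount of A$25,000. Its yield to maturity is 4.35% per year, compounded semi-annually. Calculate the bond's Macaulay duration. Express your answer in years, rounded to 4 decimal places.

4.0682 years

Periodic yield y = 0.02175. Discount each cash flow and weight by its period:
  t   CF        PV=CF/(1+0.02175)^t    t·PV
  1     1,500.00     1,468.0695     1,468.0695
  2     1,500.00     1,436.8187     2,873.6374
  3     1,500.00     1,406.2331     4,218.6993
  4     1,500.00     1,376.2986     5,505.1945
  5     1,500.00     1,347.0013     6,735.0067
  6     1,500.00     1,318.3277     7,909.9663
  7     1,500.00     1,290.2645     9,031.8512
  8     1,500.00     1,262.7986    10,102.3887
  9     1,500.00     1,235.9174    11,123.2565
  10   26,500.00    21,369.7485   213,697.4846
  Σ                 33,511.4778   272,665.5546
Price P = Σ PV = 33,511.4778.
Macaulay duration = Σ(t·PV) / P = 272,665.5546 / 33,511.4778 = 8.13648 half-year periods.
In years: 8.13648 / 2 = 4.06824 years.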